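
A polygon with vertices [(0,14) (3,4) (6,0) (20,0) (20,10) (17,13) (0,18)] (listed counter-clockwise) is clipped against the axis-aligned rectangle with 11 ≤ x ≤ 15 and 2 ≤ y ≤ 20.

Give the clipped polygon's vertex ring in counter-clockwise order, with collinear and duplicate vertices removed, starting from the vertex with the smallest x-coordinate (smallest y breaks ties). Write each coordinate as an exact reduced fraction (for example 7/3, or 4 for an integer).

Clipped polygon: [(11,2) (15,2) (15,231/17) (11,251/17)]

1. After x ≥ 11: [(11,0) (20,0) (20,10) (17,13) (11,251/17)]
2. After x ≤ 15: [(11,0) (15,0) (15,231/17) (11,251/17)]
3. After y ≥ 2: [(11,2) (15,2) (15,231/17) (11,251/17)]
4. After y ≤ 20: [(11,2) (15,2) (15,231/17) (11,251/17)]
5. Canonical ring: [(11,2) (15,2) (15,231/17) (11,251/17)]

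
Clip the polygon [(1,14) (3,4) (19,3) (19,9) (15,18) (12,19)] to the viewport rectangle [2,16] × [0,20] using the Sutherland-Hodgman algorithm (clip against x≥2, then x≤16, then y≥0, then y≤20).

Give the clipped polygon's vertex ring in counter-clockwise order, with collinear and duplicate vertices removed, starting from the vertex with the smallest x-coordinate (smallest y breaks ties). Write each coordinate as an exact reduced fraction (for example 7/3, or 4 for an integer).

1. After x ≥ 2: [(2,159/11) (2,9) (3,4) (19,3) (19,9) (15,18) (12,19)]
2. After x ≤ 16: [(2,159/11) (2,9) (3,4) (16,51/16) (16,63/4) (15,18) (12,19)]
3. After y ≥ 0: [(2,159/11) (2,9) (3,4) (16,51/16) (16,63/4) (15,18) (12,19)]
4. After y ≤ 20: [(2,159/11) (2,9) (3,4) (16,51/16) (16,63/4) (15,18) (12,19)]
5. Canonical ring: [(2,9) (3,4) (16,51/16) (16,63/4) (15,18) (12,19) (2,159/11)]

Clipped polygon: [(2,9) (3,4) (16,51/16) (16,63/4) (15,18) (12,19) (2,159/11)]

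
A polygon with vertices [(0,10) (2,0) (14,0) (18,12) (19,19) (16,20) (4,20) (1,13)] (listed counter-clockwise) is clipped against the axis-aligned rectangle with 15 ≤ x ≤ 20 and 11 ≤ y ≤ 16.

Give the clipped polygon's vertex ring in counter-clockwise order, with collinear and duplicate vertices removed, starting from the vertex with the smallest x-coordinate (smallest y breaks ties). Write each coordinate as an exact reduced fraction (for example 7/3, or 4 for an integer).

Clipped polygon: [(15,11) (53/3,11) (18,12) (130/7,16) (15,16)]

1. After x ≥ 15: [(15,3) (18,12) (19,19) (16,20) (15,20)]
2. After x ≤ 20: [(15,3) (18,12) (19,19) (16,20) (15,20)]
3. After y ≥ 11: [(15,11) (53/3,11) (18,12) (19,19) (16,20) (15,20)]
4. After y ≤ 16: [(15,16) (15,11) (53/3,11) (18,12) (130/7,16)]
5. Canonical ring: [(15,11) (53/3,11) (18,12) (130/7,16) (15,16)]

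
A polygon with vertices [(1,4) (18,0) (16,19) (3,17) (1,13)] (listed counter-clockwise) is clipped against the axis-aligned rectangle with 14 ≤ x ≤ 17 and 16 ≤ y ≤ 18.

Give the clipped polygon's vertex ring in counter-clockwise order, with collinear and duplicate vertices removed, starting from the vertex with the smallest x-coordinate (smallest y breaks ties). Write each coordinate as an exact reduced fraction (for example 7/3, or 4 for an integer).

Clipped polygon: [(14,16) (310/19,16) (306/19,18) (14,18)]

1. After x ≥ 14: [(14,16/17) (18,0) (16,19) (14,243/13)]
2. After x ≤ 17: [(14,16/17) (17,4/17) (17,19/2) (16,19) (14,243/13)]
3. After y ≥ 16: [(14,16) (310/19,16) (16,19) (14,243/13)]
4. After y ≤ 18: [(14,18) (14,16) (310/19,16) (306/19,18)]
5. Canonical ring: [(14,16) (310/19,16) (306/19,18) (14,18)]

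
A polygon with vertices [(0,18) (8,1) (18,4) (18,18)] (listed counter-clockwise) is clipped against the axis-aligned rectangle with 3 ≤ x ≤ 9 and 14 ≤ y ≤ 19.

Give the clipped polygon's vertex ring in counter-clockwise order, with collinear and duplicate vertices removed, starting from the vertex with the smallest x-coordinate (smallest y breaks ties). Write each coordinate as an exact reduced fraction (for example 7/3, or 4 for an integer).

1. After x ≥ 3: [(3,18) (3,93/8) (8,1) (18,4) (18,18)]
2. After x ≤ 9: [(9,18) (3,18) (3,93/8) (8,1) (9,13/10)]
3. After y ≥ 14: [(9,14) (9,18) (3,18) (3,14)]
4. After y ≤ 19: [(9,14) (9,18) (3,18) (3,14)]
5. Canonical ring: [(3,14) (9,14) (9,18) (3,18)]

Clipped polygon: [(3,14) (9,14) (9,18) (3,18)]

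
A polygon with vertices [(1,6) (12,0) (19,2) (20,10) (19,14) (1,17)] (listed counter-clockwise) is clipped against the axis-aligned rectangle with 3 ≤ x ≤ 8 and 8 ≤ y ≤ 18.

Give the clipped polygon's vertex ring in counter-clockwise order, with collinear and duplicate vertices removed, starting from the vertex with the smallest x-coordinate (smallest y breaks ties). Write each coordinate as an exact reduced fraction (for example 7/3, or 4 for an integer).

Clipped polygon: [(3,8) (8,8) (8,95/6) (3,50/3)]

1. After x ≥ 3: [(3,54/11) (12,0) (19,2) (20,10) (19,14) (3,50/3)]
2. After x ≤ 8: [(3,54/11) (8,24/11) (8,95/6) (3,50/3)]
3. After y ≥ 8: [(3,8) (8,8) (8,95/6) (3,50/3)]
4. After y ≤ 18: [(3,8) (8,8) (8,95/6) (3,50/3)]
5. Canonical ring: [(3,8) (8,8) (8,95/6) (3,50/3)]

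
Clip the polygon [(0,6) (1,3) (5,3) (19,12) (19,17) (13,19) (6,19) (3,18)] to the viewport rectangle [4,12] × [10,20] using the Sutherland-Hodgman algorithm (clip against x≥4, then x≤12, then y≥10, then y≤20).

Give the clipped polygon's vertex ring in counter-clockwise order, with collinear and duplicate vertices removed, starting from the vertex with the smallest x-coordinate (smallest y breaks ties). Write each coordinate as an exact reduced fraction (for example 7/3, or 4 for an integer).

Clipped polygon: [(4,10) (12,10) (12,19) (6,19) (4,55/3)]

1. After x ≥ 4: [(4,3) (5,3) (19,12) (19,17) (13,19) (6,19) (4,55/3)]
2. After x ≤ 12: [(4,3) (5,3) (12,15/2) (12,19) (6,19) (4,55/3)]
3. After y ≥ 10: [(4,10) (12,10) (12,19) (6,19) (4,55/3)]
4. After y ≤ 20: [(4,10) (12,10) (12,19) (6,19) (4,55/3)]
5. Canonical ring: [(4,10) (12,10) (12,19) (6,19) (4,55/3)]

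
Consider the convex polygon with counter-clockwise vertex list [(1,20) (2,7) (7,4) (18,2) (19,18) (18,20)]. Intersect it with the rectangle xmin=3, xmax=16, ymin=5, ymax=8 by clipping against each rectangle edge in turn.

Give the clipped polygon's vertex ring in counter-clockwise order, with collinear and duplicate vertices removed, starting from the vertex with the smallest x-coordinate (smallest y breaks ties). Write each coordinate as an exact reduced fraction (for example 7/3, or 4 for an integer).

1. After x ≥ 3: [(3,20) (3,32/5) (7,4) (18,2) (19,18) (18,20)]
2. After x ≤ 16: [(16,20) (3,20) (3,32/5) (7,4) (16,26/11)]
3. After y ≥ 5: [(16,5) (16,20) (3,20) (3,32/5) (16/3,5)]
4. After y ≤ 8: [(16,5) (16,8) (3,8) (3,32/5) (16/3,5)]
5. Canonical ring: [(3,32/5) (16/3,5) (16,5) (16,8) (3,8)]

Clipped polygon: [(3,32/5) (16/3,5) (16,5) (16,8) (3,8)]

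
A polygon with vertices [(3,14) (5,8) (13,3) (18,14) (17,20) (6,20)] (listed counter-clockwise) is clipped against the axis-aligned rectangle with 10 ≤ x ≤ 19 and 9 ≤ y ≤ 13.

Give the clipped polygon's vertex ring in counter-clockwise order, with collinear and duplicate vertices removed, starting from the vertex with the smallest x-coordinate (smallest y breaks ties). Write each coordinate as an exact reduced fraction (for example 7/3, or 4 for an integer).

1. After x ≥ 10: [(10,39/8) (13,3) (18,14) (17,20) (10,20)]
2. After x ≤ 19: [(10,39/8) (13,3) (18,14) (17,20) (10,20)]
3. After y ≥ 9: [(10,9) (173/11,9) (18,14) (17,20) (10,20)]
4. After y ≤ 13: [(10,13) (10,9) (173/11,9) (193/11,13)]
5. Canonical ring: [(10,9) (173/11,9) (193/11,13) (10,13)]

Clipped polygon: [(10,9) (173/11,9) (193/11,13) (10,13)]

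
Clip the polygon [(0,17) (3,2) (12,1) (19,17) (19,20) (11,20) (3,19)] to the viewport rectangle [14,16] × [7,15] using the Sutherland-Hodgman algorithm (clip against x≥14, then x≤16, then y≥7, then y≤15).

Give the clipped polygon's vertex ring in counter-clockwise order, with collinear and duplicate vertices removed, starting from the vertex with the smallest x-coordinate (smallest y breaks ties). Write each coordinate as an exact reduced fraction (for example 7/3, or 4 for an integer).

Clipped polygon: [(14,7) (117/8,7) (16,71/7) (16,15) (14,15)]

1. After x ≥ 14: [(14,39/7) (19,17) (19,20) (14,20)]
2. After x ≤ 16: [(14,39/7) (16,71/7) (16,20) (14,20)]
3. After y ≥ 7: [(14,7) (117/8,7) (16,71/7) (16,20) (14,20)]
4. After y ≤ 15: [(14,15) (14,7) (117/8,7) (16,71/7) (16,15)]
5. Canonical ring: [(14,7) (117/8,7) (16,71/7) (16,15) (14,15)]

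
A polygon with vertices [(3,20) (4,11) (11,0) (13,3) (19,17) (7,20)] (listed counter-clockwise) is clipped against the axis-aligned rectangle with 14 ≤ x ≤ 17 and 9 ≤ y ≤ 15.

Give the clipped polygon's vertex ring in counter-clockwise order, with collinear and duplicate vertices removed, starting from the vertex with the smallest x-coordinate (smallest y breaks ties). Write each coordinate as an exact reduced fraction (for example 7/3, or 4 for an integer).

1. After x ≥ 14: [(14,16/3) (19,17) (14,73/4)]
2. After x ≤ 17: [(14,16/3) (17,37/3) (17,35/2) (14,73/4)]
3. After y ≥ 9: [(14,9) (109/7,9) (17,37/3) (17,35/2) (14,73/4)]
4. After y ≤ 15: [(14,15) (14,9) (109/7,9) (17,37/3) (17,15)]
5. Canonical ring: [(14,9) (109/7,9) (17,37/3) (17,15) (14,15)]

Clipped polygon: [(14,9) (109/7,9) (17,37/3) (17,15) (14,15)]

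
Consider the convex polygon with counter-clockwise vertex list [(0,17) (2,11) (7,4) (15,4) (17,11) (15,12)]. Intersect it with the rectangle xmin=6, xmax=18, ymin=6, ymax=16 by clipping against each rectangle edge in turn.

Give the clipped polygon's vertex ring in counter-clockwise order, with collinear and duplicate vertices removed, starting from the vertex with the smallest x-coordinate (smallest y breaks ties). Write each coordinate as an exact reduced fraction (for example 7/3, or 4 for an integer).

1. After x ≥ 6: [(6,15) (6,27/5) (7,4) (15,4) (17,11) (15,12)]
2. After x ≤ 18: [(6,15) (6,27/5) (7,4) (15,4) (17,11) (15,12)]
3. After y ≥ 6: [(6,15) (6,6) (109/7,6) (17,11) (15,12)]
4. After y ≤ 16: [(6,15) (6,6) (109/7,6) (17,11) (15,12)]
5. Canonical ring: [(6,6) (109/7,6) (17,11) (15,12) (6,15)]

Clipped polygon: [(6,6) (109/7,6) (17,11) (15,12) (6,15)]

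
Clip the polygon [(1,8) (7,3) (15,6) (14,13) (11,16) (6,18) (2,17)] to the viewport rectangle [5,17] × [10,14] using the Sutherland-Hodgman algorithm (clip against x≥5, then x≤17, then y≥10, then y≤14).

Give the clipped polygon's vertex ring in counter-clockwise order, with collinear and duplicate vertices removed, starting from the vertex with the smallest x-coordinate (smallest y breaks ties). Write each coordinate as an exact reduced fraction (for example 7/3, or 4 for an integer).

Clipped polygon: [(5,10) (101/7,10) (14,13) (13,14) (5,14)]

1. After x ≥ 5: [(5,14/3) (7,3) (15,6) (14,13) (11,16) (6,18) (5,71/4)]
2. After x ≤ 17: [(5,14/3) (7,3) (15,6) (14,13) (11,16) (6,18) (5,71/4)]
3. After y ≥ 10: [(5,10) (101/7,10) (14,13) (11,16) (6,18) (5,71/4)]
4. After y ≤ 14: [(5,14) (5,10) (101/7,10) (14,13) (13,14)]
5. Canonical ring: [(5,10) (101/7,10) (14,13) (13,14) (5,14)]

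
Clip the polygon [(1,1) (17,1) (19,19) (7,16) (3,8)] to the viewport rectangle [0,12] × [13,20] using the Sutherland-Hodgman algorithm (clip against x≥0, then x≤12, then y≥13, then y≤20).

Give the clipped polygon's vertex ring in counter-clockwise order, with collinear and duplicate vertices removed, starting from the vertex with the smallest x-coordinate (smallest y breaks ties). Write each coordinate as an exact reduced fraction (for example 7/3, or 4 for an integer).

1. After x ≥ 0: [(1,1) (17,1) (19,19) (7,16) (3,8)]
2. After x ≤ 12: [(1,1) (12,1) (12,69/4) (7,16) (3,8)]
3. After y ≥ 13: [(12,13) (12,69/4) (7,16) (11/2,13)]
4. After y ≤ 20: [(12,13) (12,69/4) (7,16) (11/2,13)]
5. Canonical ring: [(11/2,13) (12,13) (12,69/4) (7,16)]

Clipped polygon: [(11/2,13) (12,13) (12,69/4) (7,16)]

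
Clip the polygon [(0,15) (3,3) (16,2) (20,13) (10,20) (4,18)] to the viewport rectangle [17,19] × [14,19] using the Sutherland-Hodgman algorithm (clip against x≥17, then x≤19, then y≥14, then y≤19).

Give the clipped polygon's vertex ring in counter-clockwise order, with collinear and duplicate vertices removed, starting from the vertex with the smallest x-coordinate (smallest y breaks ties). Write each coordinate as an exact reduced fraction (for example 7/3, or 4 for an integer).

Clipped polygon: [(17,14) (130/7,14) (17,151/10)]

1. After x ≥ 17: [(17,19/4) (20,13) (17,151/10)]
2. After x ≤ 19: [(17,19/4) (19,41/4) (19,137/10) (17,151/10)]
3. After y ≥ 14: [(17,14) (130/7,14) (17,151/10)]
4. After y ≤ 19: [(17,14) (130/7,14) (17,151/10)]
5. Canonical ring: [(17,14) (130/7,14) (17,151/10)]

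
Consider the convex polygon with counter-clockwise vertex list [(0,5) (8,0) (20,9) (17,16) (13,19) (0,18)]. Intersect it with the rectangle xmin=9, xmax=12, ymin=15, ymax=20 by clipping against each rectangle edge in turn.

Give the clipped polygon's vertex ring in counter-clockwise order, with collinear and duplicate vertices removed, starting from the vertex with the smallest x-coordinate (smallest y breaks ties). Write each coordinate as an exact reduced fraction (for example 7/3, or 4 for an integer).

1. After x ≥ 9: [(9,3/4) (20,9) (17,16) (13,19) (9,243/13)]
2. After x ≤ 12: [(9,3/4) (12,3) (12,246/13) (9,243/13)]
3. After y ≥ 15: [(9,15) (12,15) (12,246/13) (9,243/13)]
4. After y ≤ 20: [(9,15) (12,15) (12,246/13) (9,243/13)]
5. Canonical ring: [(9,15) (12,15) (12,246/13) (9,243/13)]

Clipped polygon: [(9,15) (12,15) (12,246/13) (9,243/13)]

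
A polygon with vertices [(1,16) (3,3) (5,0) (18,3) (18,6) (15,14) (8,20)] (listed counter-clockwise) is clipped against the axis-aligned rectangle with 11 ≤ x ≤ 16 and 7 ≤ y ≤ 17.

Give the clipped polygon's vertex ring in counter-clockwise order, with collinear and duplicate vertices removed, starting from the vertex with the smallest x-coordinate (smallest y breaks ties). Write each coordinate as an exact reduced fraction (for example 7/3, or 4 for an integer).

Clipped polygon: [(11,7) (16,7) (16,34/3) (15,14) (23/2,17) (11,17)]

1. After x ≥ 11: [(11,18/13) (18,3) (18,6) (15,14) (11,122/7)]
2. After x ≤ 16: [(11,18/13) (16,33/13) (16,34/3) (15,14) (11,122/7)]
3. After y ≥ 7: [(11,7) (16,7) (16,34/3) (15,14) (11,122/7)]
4. After y ≤ 17: [(11,17) (11,7) (16,7) (16,34/3) (15,14) (23/2,17)]
5. Canonical ring: [(11,7) (16,7) (16,34/3) (15,14) (23/2,17) (11,17)]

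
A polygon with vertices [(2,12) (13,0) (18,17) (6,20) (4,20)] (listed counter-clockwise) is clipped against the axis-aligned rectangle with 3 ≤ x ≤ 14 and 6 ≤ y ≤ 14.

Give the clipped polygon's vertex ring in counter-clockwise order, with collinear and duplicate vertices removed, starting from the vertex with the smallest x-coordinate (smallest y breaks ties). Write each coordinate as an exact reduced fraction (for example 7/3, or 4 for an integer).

1. After x ≥ 3: [(3,16) (3,120/11) (13,0) (18,17) (6,20) (4,20)]
2. After x ≤ 14: [(3,16) (3,120/11) (13,0) (14,17/5) (14,18) (6,20) (4,20)]
3. After y ≥ 6: [(3,16) (3,120/11) (15/2,6) (14,6) (14,18) (6,20) (4,20)]
4. After y ≤ 14: [(3,14) (3,120/11) (15/2,6) (14,6) (14,14)]
5. Canonical ring: [(3,120/11) (15/2,6) (14,6) (14,14) (3,14)]

Clipped polygon: [(3,120/11) (15/2,6) (14,6) (14,14) (3,14)]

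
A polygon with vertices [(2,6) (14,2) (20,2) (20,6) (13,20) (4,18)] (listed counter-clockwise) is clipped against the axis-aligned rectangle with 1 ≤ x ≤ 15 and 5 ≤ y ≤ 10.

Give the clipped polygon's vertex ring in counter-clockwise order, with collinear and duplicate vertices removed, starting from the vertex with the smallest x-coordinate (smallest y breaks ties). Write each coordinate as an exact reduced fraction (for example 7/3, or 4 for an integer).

1. After x ≥ 1: [(2,6) (14,2) (20,2) (20,6) (13,20) (4,18)]
2. After x ≤ 15: [(2,6) (14,2) (15,2) (15,16) (13,20) (4,18)]
3. After y ≥ 5: [(2,6) (5,5) (15,5) (15,16) (13,20) (4,18)]
4. After y ≤ 10: [(8/3,10) (2,6) (5,5) (15,5) (15,10)]
5. Canonical ring: [(2,6) (5,5) (15,5) (15,10) (8/3,10)]

Clipped polygon: [(2,6) (5,5) (15,5) (15,10) (8/3,10)]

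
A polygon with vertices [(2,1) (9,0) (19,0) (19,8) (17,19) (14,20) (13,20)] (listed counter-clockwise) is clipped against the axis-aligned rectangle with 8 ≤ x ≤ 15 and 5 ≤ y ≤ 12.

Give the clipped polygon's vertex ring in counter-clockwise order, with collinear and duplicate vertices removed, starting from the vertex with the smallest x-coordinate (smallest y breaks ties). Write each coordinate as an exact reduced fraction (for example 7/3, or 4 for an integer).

1. After x ≥ 8: [(8,125/11) (8,1/7) (9,0) (19,0) (19,8) (17,19) (14,20) (13,20)]
2. After x ≤ 15: [(8,125/11) (8,1/7) (9,0) (15,0) (15,59/3) (14,20) (13,20)]
3. After y ≥ 5: [(8,125/11) (8,5) (15,5) (15,59/3) (14,20) (13,20)]
4. After y ≤ 12: [(159/19,12) (8,125/11) (8,5) (15,5) (15,12)]
5. Canonical ring: [(8,5) (15,5) (15,12) (159/19,12) (8,125/11)]

Clipped polygon: [(8,5) (15,5) (15,12) (159/19,12) (8,125/11)]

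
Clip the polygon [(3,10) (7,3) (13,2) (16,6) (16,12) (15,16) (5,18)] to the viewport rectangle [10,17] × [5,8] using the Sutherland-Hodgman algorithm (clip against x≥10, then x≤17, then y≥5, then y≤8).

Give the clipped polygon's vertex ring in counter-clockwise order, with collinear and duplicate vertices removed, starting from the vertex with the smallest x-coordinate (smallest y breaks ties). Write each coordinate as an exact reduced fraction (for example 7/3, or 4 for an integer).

1. After x ≥ 10: [(10,5/2) (13,2) (16,6) (16,12) (15,16) (10,17)]
2. After x ≤ 17: [(10,5/2) (13,2) (16,6) (16,12) (15,16) (10,17)]
3. After y ≥ 5: [(10,5) (61/4,5) (16,6) (16,12) (15,16) (10,17)]
4. After y ≤ 8: [(10,8) (10,5) (61/4,5) (16,6) (16,8)]
5. Canonical ring: [(10,5) (61/4,5) (16,6) (16,8) (10,8)]

Clipped polygon: [(10,5) (61/4,5) (16,6) (16,8) (10,8)]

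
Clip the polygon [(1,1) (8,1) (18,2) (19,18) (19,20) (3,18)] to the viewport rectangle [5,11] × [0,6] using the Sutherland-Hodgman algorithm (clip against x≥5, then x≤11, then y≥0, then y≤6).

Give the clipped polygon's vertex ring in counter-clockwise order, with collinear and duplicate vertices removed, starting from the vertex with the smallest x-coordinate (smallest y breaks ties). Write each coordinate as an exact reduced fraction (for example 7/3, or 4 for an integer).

1. After x ≥ 5: [(5,1) (8,1) (18,2) (19,18) (19,20) (5,73/4)]
2. After x ≤ 11: [(5,1) (8,1) (11,13/10) (11,19) (5,73/4)]
3. After y ≥ 0: [(5,1) (8,1) (11,13/10) (11,19) (5,73/4)]
4. After y ≤ 6: [(5,6) (5,1) (8,1) (11,13/10) (11,6)]
5. Canonical ring: [(5,1) (8,1) (11,13/10) (11,6) (5,6)]

Clipped polygon: [(5,1) (8,1) (11,13/10) (11,6) (5,6)]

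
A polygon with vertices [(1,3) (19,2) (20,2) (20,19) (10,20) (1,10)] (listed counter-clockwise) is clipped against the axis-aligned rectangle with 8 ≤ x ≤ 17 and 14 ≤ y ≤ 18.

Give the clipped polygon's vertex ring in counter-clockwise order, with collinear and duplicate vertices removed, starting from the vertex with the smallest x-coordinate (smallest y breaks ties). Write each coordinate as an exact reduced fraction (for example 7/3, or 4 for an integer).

1. After x ≥ 8: [(8,47/18) (19,2) (20,2) (20,19) (10,20) (8,160/9)]
2. After x ≤ 17: [(8,47/18) (17,19/9) (17,193/10) (10,20) (8,160/9)]
3. After y ≥ 14: [(8,14) (17,14) (17,193/10) (10,20) (8,160/9)]
4. After y ≤ 18: [(8,14) (17,14) (17,18) (41/5,18) (8,160/9)]
5. Canonical ring: [(8,14) (17,14) (17,18) (41/5,18) (8,160/9)]

Clipped polygon: [(8,14) (17,14) (17,18) (41/5,18) (8,160/9)]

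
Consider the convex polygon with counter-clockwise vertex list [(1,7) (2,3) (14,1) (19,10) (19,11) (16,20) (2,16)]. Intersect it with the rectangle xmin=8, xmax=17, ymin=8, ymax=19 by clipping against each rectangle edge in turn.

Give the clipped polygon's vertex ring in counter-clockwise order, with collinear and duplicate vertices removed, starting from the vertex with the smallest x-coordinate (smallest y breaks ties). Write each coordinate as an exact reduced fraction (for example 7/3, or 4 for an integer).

1. After x ≥ 8: [(8,2) (14,1) (19,10) (19,11) (16,20) (8,124/7)]
2. After x ≤ 17: [(8,2) (14,1) (17,32/5) (17,17) (16,20) (8,124/7)]
3. After y ≥ 8: [(8,8) (17,8) (17,17) (16,20) (8,124/7)]
4. After y ≤ 19: [(8,8) (17,8) (17,17) (49/3,19) (25/2,19) (8,124/7)]
5. Canonical ring: [(8,8) (17,8) (17,17) (49/3,19) (25/2,19) (8,124/7)]

Clipped polygon: [(8,8) (17,8) (17,17) (49/3,19) (25/2,19) (8,124/7)]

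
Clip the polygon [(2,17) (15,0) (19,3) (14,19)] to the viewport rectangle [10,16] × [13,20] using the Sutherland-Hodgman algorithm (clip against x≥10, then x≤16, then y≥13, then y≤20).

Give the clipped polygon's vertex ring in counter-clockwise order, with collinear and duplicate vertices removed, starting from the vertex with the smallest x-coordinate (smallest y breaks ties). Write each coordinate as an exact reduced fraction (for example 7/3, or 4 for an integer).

Clipped polygon: [(10,13) (127/8,13) (14,19) (10,55/3)]

1. After x ≥ 10: [(10,55/3) (10,85/13) (15,0) (19,3) (14,19)]
2. After x ≤ 16: [(10,55/3) (10,85/13) (15,0) (16,3/4) (16,63/5) (14,19)]
3. After y ≥ 13: [(10,55/3) (10,13) (127/8,13) (14,19)]
4. After y ≤ 20: [(10,55/3) (10,13) (127/8,13) (14,19)]
5. Canonical ring: [(10,13) (127/8,13) (14,19) (10,55/3)]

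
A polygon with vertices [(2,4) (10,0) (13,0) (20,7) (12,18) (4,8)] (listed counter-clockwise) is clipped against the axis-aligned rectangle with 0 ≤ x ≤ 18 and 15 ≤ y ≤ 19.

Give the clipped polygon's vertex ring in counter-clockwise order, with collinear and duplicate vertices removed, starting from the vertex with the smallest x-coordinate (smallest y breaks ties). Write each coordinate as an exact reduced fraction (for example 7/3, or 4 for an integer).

1. After x ≥ 0: [(2,4) (10,0) (13,0) (20,7) (12,18) (4,8)]
2. After x ≤ 18: [(2,4) (10,0) (13,0) (18,5) (18,39/4) (12,18) (4,8)]
3. After y ≥ 15: [(156/11,15) (12,18) (48/5,15)]
4. After y ≤ 19: [(156/11,15) (12,18) (48/5,15)]
5. Canonical ring: [(48/5,15) (156/11,15) (12,18)]

Clipped polygon: [(48/5,15) (156/11,15) (12,18)]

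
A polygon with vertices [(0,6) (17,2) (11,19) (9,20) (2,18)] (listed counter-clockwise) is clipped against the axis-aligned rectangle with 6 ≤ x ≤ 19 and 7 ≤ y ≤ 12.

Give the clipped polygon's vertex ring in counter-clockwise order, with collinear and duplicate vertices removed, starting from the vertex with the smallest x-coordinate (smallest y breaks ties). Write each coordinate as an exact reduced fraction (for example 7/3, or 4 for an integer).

1. After x ≥ 6: [(6,78/17) (17,2) (11,19) (9,20) (6,134/7)]
2. After x ≤ 19: [(6,78/17) (17,2) (11,19) (9,20) (6,134/7)]
3. After y ≥ 7: [(6,7) (259/17,7) (11,19) (9,20) (6,134/7)]
4. After y ≤ 12: [(6,12) (6,7) (259/17,7) (229/17,12)]
5. Canonical ring: [(6,7) (259/17,7) (229/17,12) (6,12)]

Clipped polygon: [(6,7) (259/17,7) (229/17,12) (6,12)]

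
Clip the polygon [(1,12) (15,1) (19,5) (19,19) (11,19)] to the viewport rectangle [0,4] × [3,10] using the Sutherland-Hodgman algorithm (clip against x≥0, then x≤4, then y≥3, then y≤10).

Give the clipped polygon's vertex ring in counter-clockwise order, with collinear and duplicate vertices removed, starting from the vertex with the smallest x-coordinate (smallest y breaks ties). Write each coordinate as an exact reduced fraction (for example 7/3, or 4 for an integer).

1. After x ≥ 0: [(1,12) (15,1) (19,5) (19,19) (11,19)]
2. After x ≤ 4: [(4,141/10) (1,12) (4,135/14)]
3. After y ≥ 3: [(4,141/10) (1,12) (4,135/14)]
4. After y ≤ 10: [(4,10) (39/11,10) (4,135/14)]
5. Canonical ring: [(39/11,10) (4,135/14) (4,10)]

Clipped polygon: [(39/11,10) (4,135/14) (4,10)]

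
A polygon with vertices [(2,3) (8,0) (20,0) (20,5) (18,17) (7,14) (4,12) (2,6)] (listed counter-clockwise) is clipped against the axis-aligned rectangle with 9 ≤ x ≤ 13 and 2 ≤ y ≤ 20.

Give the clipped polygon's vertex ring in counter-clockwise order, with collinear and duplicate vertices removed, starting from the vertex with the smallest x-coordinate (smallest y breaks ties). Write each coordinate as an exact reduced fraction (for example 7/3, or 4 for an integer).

1. After x ≥ 9: [(9,0) (20,0) (20,5) (18,17) (9,160/11)]
2. After x ≤ 13: [(9,0) (13,0) (13,172/11) (9,160/11)]
3. After y ≥ 2: [(9,2) (13,2) (13,172/11) (9,160/11)]
4. After y ≤ 20: [(9,2) (13,2) (13,172/11) (9,160/11)]
5. Canonical ring: [(9,2) (13,2) (13,172/11) (9,160/11)]

Clipped polygon: [(9,2) (13,2) (13,172/11) (9,160/11)]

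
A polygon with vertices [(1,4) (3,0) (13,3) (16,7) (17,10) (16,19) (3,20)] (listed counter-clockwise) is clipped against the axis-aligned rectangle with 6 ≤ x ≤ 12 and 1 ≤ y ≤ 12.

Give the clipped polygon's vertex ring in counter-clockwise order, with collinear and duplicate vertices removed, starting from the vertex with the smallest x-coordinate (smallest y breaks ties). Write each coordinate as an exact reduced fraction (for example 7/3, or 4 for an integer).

Clipped polygon: [(6,1) (19/3,1) (12,27/10) (12,12) (6,12)]

1. After x ≥ 6: [(6,9/10) (13,3) (16,7) (17,10) (16,19) (6,257/13)]
2. After x ≤ 12: [(6,9/10) (12,27/10) (12,251/13) (6,257/13)]
3. After y ≥ 1: [(6,1) (19/3,1) (12,27/10) (12,251/13) (6,257/13)]
4. After y ≤ 12: [(6,12) (6,1) (19/3,1) (12,27/10) (12,12)]
5. Canonical ring: [(6,1) (19/3,1) (12,27/10) (12,12) (6,12)]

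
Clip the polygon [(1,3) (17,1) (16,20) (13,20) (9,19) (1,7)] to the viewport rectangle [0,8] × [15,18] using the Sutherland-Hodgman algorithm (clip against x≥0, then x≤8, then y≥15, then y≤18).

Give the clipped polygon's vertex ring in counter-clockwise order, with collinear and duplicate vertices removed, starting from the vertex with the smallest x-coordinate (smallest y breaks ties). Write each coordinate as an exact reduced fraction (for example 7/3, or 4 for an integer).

1. After x ≥ 0: [(1,3) (17,1) (16,20) (13,20) (9,19) (1,7)]
2. After x ≤ 8: [(1,3) (8,17/8) (8,35/2) (1,7)]
3. After y ≥ 15: [(8,15) (8,35/2) (19/3,15)]
4. After y ≤ 18: [(8,15) (8,35/2) (19/3,15)]
5. Canonical ring: [(19/3,15) (8,15) (8,35/2)]

Clipped polygon: [(19/3,15) (8,15) (8,35/2)]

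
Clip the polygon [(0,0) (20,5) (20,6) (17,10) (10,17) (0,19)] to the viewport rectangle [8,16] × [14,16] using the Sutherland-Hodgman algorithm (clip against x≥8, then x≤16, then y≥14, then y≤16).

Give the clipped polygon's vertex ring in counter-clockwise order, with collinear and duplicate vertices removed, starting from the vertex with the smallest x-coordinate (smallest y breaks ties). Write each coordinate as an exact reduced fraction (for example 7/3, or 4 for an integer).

1. After x ≥ 8: [(8,2) (20,5) (20,6) (17,10) (10,17) (8,87/5)]
2. After x ≤ 16: [(8,2) (16,4) (16,11) (10,17) (8,87/5)]
3. After y ≥ 14: [(8,14) (13,14) (10,17) (8,87/5)]
4. After y ≤ 16: [(8,16) (8,14) (13,14) (11,16)]
5. Canonical ring: [(8,14) (13,14) (11,16) (8,16)]

Clipped polygon: [(8,14) (13,14) (11,16) (8,16)]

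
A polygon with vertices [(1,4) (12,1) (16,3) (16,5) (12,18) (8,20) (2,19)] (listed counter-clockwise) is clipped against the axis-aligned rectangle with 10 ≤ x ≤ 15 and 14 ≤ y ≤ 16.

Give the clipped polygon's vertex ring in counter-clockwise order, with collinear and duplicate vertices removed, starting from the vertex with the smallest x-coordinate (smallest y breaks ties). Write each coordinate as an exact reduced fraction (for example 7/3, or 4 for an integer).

Clipped polygon: [(10,14) (172/13,14) (164/13,16) (10,16)]

1. After x ≥ 10: [(10,17/11) (12,1) (16,3) (16,5) (12,18) (10,19)]
2. After x ≤ 15: [(10,17/11) (12,1) (15,5/2) (15,33/4) (12,18) (10,19)]
3. After y ≥ 14: [(10,14) (172/13,14) (12,18) (10,19)]
4. After y ≤ 16: [(10,16) (10,14) (172/13,14) (164/13,16)]
5. Canonical ring: [(10,14) (172/13,14) (164/13,16) (10,16)]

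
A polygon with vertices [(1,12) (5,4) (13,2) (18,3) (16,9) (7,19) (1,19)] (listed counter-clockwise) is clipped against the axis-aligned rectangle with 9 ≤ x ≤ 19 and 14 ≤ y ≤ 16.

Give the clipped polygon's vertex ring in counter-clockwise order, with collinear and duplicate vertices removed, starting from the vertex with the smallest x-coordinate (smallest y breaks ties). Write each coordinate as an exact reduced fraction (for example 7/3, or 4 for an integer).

1. After x ≥ 9: [(9,3) (13,2) (18,3) (16,9) (9,151/9)]
2. After x ≤ 19: [(9,3) (13,2) (18,3) (16,9) (9,151/9)]
3. After y ≥ 14: [(9,14) (23/2,14) (9,151/9)]
4. After y ≤ 16: [(9,16) (9,14) (23/2,14) (97/10,16)]
5. Canonical ring: [(9,14) (23/2,14) (97/10,16) (9,16)]

Clipped polygon: [(9,14) (23/2,14) (97/10,16) (9,16)]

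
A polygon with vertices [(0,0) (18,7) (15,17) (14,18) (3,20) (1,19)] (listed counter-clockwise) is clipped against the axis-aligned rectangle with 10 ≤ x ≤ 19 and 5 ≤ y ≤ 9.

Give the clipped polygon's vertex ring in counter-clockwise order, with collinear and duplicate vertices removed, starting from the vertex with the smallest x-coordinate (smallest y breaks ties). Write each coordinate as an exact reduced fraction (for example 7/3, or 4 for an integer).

Clipped polygon: [(10,5) (90/7,5) (18,7) (87/5,9) (10,9)]

1. After x ≥ 10: [(10,35/9) (18,7) (15,17) (14,18) (10,206/11)]
2. After x ≤ 19: [(10,35/9) (18,7) (15,17) (14,18) (10,206/11)]
3. After y ≥ 5: [(10,5) (90/7,5) (18,7) (15,17) (14,18) (10,206/11)]
4. After y ≤ 9: [(10,9) (10,5) (90/7,5) (18,7) (87/5,9)]
5. Canonical ring: [(10,5) (90/7,5) (18,7) (87/5,9) (10,9)]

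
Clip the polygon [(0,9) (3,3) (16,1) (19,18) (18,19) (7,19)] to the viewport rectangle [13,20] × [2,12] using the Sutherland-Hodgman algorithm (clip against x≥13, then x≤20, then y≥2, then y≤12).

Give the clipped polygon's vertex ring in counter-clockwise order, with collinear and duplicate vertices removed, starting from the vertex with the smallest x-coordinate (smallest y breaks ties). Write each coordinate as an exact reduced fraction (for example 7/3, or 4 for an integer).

Clipped polygon: [(13,2) (275/17,2) (305/17,12) (13,12)]

1. After x ≥ 13: [(13,19/13) (16,1) (19,18) (18,19) (13,19)]
2. After x ≤ 20: [(13,19/13) (16,1) (19,18) (18,19) (13,19)]
3. After y ≥ 2: [(13,2) (275/17,2) (19,18) (18,19) (13,19)]
4. After y ≤ 12: [(13,12) (13,2) (275/17,2) (305/17,12)]
5. Canonical ring: [(13,2) (275/17,2) (305/17,12) (13,12)]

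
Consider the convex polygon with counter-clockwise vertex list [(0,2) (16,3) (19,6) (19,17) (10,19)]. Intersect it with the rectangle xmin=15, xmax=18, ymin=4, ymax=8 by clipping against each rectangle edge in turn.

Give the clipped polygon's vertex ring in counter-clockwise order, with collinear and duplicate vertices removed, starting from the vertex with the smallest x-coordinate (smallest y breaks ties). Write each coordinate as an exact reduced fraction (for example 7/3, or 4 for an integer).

1. After x ≥ 15: [(15,47/16) (16,3) (19,6) (19,17) (15,161/9)]
2. After x ≤ 18: [(15,47/16) (16,3) (18,5) (18,155/9) (15,161/9)]
3. After y ≥ 4: [(15,4) (17,4) (18,5) (18,155/9) (15,161/9)]
4. After y ≤ 8: [(15,8) (15,4) (17,4) (18,5) (18,8)]
5. Canonical ring: [(15,4) (17,4) (18,5) (18,8) (15,8)]

Clipped polygon: [(15,4) (17,4) (18,5) (18,8) (15,8)]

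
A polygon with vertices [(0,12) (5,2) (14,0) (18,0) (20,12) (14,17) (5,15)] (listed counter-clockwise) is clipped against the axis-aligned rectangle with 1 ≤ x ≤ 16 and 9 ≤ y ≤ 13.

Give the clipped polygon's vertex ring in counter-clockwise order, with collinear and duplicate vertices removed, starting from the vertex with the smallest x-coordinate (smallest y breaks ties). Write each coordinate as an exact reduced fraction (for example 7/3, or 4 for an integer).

Clipped polygon: [(1,10) (3/2,9) (16,9) (16,13) (5/3,13) (1,63/5)]

1. After x ≥ 1: [(1,63/5) (1,10) (5,2) (14,0) (18,0) (20,12) (14,17) (5,15)]
2. After x ≤ 16: [(1,63/5) (1,10) (5,2) (14,0) (16,0) (16,46/3) (14,17) (5,15)]
3. After y ≥ 9: [(1,63/5) (1,10) (3/2,9) (16,9) (16,46/3) (14,17) (5,15)]
4. After y ≤ 13: [(5/3,13) (1,63/5) (1,10) (3/2,9) (16,9) (16,13)]
5. Canonical ring: [(1,10) (3/2,9) (16,9) (16,13) (5/3,13) (1,63/5)]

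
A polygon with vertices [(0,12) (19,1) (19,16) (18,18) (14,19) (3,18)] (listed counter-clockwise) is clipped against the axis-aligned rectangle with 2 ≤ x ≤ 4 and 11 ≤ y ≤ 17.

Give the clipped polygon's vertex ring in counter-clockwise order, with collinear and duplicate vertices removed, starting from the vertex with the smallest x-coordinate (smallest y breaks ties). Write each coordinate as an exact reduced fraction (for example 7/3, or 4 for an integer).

Clipped polygon: [(2,11) (4,11) (4,17) (5/2,17) (2,16)]

1. After x ≥ 2: [(2,16) (2,206/19) (19,1) (19,16) (18,18) (14,19) (3,18)]
2. After x ≤ 4: [(2,16) (2,206/19) (4,184/19) (4,199/11) (3,18)]
3. After y ≥ 11: [(2,16) (2,11) (4,11) (4,199/11) (3,18)]
4. After y ≤ 17: [(5/2,17) (2,16) (2,11) (4,11) (4,17)]
5. Canonical ring: [(2,11) (4,11) (4,17) (5/2,17) (2,16)]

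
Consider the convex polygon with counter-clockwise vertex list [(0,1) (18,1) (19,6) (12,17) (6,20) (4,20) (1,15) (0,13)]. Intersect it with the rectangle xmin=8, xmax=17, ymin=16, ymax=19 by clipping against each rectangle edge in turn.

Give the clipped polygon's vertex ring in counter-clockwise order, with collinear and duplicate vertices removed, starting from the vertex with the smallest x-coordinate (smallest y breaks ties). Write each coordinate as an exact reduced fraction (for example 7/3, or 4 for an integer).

1. After x ≥ 8: [(8,1) (18,1) (19,6) (12,17) (8,19)]
2. After x ≤ 17: [(8,1) (17,1) (17,64/7) (12,17) (8,19)]
3. After y ≥ 16: [(8,16) (139/11,16) (12,17) (8,19)]
4. After y ≤ 19: [(8,16) (139/11,16) (12,17) (8,19)]
5. Canonical ring: [(8,16) (139/11,16) (12,17) (8,19)]

Clipped polygon: [(8,16) (139/11,16) (12,17) (8,19)]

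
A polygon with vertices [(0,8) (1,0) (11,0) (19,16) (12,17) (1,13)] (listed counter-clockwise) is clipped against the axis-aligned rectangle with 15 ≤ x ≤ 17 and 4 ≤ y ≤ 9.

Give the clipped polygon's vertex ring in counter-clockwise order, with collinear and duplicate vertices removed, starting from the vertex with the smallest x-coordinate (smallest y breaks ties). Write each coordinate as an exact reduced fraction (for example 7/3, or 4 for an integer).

Clipped polygon: [(15,8) (31/2,9) (15,9)]

1. After x ≥ 15: [(15,8) (19,16) (15,116/7)]
2. After x ≤ 17: [(15,8) (17,12) (17,114/7) (15,116/7)]
3. After y ≥ 4: [(15,8) (17,12) (17,114/7) (15,116/7)]
4. After y ≤ 9: [(15,9) (15,8) (31/2,9)]
5. Canonical ring: [(15,8) (31/2,9) (15,9)]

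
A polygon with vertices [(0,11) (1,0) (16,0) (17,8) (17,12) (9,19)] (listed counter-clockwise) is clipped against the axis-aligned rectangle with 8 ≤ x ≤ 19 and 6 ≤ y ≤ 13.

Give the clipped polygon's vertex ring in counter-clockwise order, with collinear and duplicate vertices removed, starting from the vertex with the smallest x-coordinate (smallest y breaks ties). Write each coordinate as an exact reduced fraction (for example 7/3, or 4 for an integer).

Clipped polygon: [(8,6) (67/4,6) (17,8) (17,12) (111/7,13) (8,13)]

1. After x ≥ 8: [(8,163/9) (8,0) (16,0) (17,8) (17,12) (9,19)]
2. After x ≤ 19: [(8,163/9) (8,0) (16,0) (17,8) (17,12) (9,19)]
3. After y ≥ 6: [(8,163/9) (8,6) (67/4,6) (17,8) (17,12) (9,19)]
4. After y ≤ 13: [(8,13) (8,6) (67/4,6) (17,8) (17,12) (111/7,13)]
5. Canonical ring: [(8,6) (67/4,6) (17,8) (17,12) (111/7,13) (8,13)]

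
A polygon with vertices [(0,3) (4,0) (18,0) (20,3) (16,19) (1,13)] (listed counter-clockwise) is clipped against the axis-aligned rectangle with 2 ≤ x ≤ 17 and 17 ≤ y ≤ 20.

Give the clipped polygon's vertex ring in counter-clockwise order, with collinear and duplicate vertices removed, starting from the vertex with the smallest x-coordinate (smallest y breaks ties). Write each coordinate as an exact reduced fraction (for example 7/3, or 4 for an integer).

1. After x ≥ 2: [(2,3/2) (4,0) (18,0) (20,3) (16,19) (2,67/5)]
2. After x ≤ 17: [(2,3/2) (4,0) (17,0) (17,15) (16,19) (2,67/5)]
3. After y ≥ 17: [(33/2,17) (16,19) (11,17)]
4. After y ≤ 20: [(33/2,17) (16,19) (11,17)]
5. Canonical ring: [(11,17) (33/2,17) (16,19)]

Clipped polygon: [(11,17) (33/2,17) (16,19)]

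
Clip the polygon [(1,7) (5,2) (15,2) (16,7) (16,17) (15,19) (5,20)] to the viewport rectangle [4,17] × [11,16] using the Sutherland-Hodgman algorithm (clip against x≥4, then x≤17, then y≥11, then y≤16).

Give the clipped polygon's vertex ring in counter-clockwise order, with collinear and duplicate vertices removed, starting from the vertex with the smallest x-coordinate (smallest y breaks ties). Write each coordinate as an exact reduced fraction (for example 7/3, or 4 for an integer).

1. After x ≥ 4: [(4,67/4) (4,13/4) (5,2) (15,2) (16,7) (16,17) (15,19) (5,20)]
2. After x ≤ 17: [(4,67/4) (4,13/4) (5,2) (15,2) (16,7) (16,17) (15,19) (5,20)]
3. After y ≥ 11: [(4,67/4) (4,11) (16,11) (16,17) (15,19) (5,20)]
4. After y ≤ 16: [(4,16) (4,11) (16,11) (16,16)]
5. Canonical ring: [(4,11) (16,11) (16,16) (4,16)]

Clipped polygon: [(4,11) (16,11) (16,16) (4,16)]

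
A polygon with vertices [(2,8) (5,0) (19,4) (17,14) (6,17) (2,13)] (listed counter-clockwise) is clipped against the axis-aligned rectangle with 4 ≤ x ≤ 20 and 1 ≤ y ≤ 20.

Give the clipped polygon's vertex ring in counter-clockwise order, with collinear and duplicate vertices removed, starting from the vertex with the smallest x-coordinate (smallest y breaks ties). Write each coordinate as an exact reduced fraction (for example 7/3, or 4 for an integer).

Clipped polygon: [(4,8/3) (37/8,1) (17/2,1) (19,4) (17,14) (6,17) (4,15)]

1. After x ≥ 4: [(4,8/3) (5,0) (19,4) (17,14) (6,17) (4,15)]
2. After x ≤ 20: [(4,8/3) (5,0) (19,4) (17,14) (6,17) (4,15)]
3. After y ≥ 1: [(4,8/3) (37/8,1) (17/2,1) (19,4) (17,14) (6,17) (4,15)]
4. After y ≤ 20: [(4,8/3) (37/8,1) (17/2,1) (19,4) (17,14) (6,17) (4,15)]
5. Canonical ring: [(4,8/3) (37/8,1) (17/2,1) (19,4) (17,14) (6,17) (4,15)]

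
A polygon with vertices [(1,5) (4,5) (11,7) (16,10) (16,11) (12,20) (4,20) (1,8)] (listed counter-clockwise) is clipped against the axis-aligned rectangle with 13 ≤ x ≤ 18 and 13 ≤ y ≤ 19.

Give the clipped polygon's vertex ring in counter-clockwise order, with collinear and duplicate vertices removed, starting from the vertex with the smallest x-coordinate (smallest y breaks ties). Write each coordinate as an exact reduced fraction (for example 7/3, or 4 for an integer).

1. After x ≥ 13: [(13,41/5) (16,10) (16,11) (13,71/4)]
2. After x ≤ 18: [(13,41/5) (16,10) (16,11) (13,71/4)]
3. After y ≥ 13: [(13,13) (136/9,13) (13,71/4)]
4. After y ≤ 19: [(13,13) (136/9,13) (13,71/4)]
5. Canonical ring: [(13,13) (136/9,13) (13,71/4)]

Clipped polygon: [(13,13) (136/9,13) (13,71/4)]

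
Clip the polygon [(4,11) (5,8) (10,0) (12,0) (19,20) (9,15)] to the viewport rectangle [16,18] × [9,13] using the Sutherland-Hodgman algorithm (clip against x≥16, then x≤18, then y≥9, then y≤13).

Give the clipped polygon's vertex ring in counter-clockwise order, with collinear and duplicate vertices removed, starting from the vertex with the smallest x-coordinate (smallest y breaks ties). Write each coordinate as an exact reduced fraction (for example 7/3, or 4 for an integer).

1. After x ≥ 16: [(16,80/7) (19,20) (16,37/2)]
2. After x ≤ 18: [(16,80/7) (18,120/7) (18,39/2) (16,37/2)]
3. After y ≥ 9: [(16,80/7) (18,120/7) (18,39/2) (16,37/2)]
4. After y ≤ 13: [(16,13) (16,80/7) (331/20,13)]
5. Canonical ring: [(16,80/7) (331/20,13) (16,13)]

Clipped polygon: [(16,80/7) (331/20,13) (16,13)]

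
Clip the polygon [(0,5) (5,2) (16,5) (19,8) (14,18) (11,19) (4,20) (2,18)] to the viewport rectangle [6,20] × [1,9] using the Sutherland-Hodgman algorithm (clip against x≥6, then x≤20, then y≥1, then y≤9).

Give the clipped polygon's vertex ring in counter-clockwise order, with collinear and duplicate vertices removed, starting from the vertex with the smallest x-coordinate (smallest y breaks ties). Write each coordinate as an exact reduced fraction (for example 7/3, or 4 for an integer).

1. After x ≥ 6: [(6,25/11) (16,5) (19,8) (14,18) (11,19) (6,138/7)]
2. After x ≤ 20: [(6,25/11) (16,5) (19,8) (14,18) (11,19) (6,138/7)]
3. After y ≥ 1: [(6,25/11) (16,5) (19,8) (14,18) (11,19) (6,138/7)]
4. After y ≤ 9: [(6,9) (6,25/11) (16,5) (19,8) (37/2,9)]
5. Canonical ring: [(6,25/11) (16,5) (19,8) (37/2,9) (6,9)]

Clipped polygon: [(6,25/11) (16,5) (19,8) (37/2,9) (6,9)]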